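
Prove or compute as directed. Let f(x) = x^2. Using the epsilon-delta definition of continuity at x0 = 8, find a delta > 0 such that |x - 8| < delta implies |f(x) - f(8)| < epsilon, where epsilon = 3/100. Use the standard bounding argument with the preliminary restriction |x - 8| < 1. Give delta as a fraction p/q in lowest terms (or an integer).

Factor: |x^2 - (8)^2| = |x - 8| * |x + 8|.
Impose |x - 8| < 1 first. Then |x + 8| = |(x - 8) + 2*(8)| <= |x - 8| + 2*|8| < 1 + 16 = 17.
So |x^2 - (8)^2| < delta * 17.
We need delta * 17 <= 3/100, i.e. delta <= 3/100/17 = 3/1700.
Since 3/1700 < 1, this is tighter than 1; take delta = 3/1700.
So delta = 3/1700 works.

3/1700


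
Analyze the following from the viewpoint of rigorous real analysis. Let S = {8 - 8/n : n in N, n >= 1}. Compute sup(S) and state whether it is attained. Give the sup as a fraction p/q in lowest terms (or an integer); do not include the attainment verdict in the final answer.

Analysis:
- Values: 0, 4, 16/3, 6, ... strictly increasing.
- Minimum is 0 (n=1); inf = 0 (attained).
- 8 - 8/n -> 8 from below; sup = 8, not attained.
Conclusion: sup(S) = 8, not attained in S.

8


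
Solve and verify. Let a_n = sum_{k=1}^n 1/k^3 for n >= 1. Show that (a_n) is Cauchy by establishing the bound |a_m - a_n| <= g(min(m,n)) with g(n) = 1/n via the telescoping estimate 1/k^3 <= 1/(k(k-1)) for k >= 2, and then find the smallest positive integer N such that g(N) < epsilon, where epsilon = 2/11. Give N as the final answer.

For m > n >= 1: |a_m - a_n| = sum_{k=n+1}^m 1/k^3.
Use 1/k^3 <= 1/(k(k-1)) = 1/(k-1) - 1/k for k >= 2 (which holds since k^3 >= k^2 >= k(k-1) for k >= 2):
sum_{k=n+1}^m 1/k^3 <= sum_{k=n+1}^m (1/(k-1) - 1/k) = 1/n - 1/m <= 1/n.
By symmetry the same bound holds with n,m swapped, so |a_m - a_n| <= 1/min(m,n) = g(min(m,n)). Since g(n) -> 0, (a_n) is Cauchy.
Now solve g(N) < 2/11: 1/N < 2/11 <=> N > 1/(2/11) = 11/2.
The smallest integer strictly greater than 11/2 is N = 6.
Check: g(6) = 1/6 < 2/11; g(5) = 1/5 >= 2/11. So N = 6.

6


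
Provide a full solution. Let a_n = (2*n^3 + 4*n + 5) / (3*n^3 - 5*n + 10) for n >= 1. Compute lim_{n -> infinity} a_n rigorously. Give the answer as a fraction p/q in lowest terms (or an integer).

Divide numerator and denominator by n^3, the highest power:
numerator / n^3 = 2 + 4/n^2 + 5/n^3
denominator / n^3 = 3 - 5/n^2 + 10/n^3
As n -> infinity, all terms of the form c/n^k (k >= 1) tend to 0.
So numerator / n^3 -> 2 and denominator / n^3 -> 3.
Therefore lim a_n = 2/3.

2/3


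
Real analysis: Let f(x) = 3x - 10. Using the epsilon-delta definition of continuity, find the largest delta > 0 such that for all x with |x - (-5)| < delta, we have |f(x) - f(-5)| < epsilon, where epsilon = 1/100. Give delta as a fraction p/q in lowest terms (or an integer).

We compute f(-5) = 3*(-5) - 10 = -25.
|f(x) - f(-5)| = |3x - 10 - (-25)| = |3(x - (-5))| = 3|x - (-5)|.
We need 3|x - (-5)| < 1/100, i.e. |x - (-5)| < 1/100 / 3 = 1/300.
So any delta <= 1/300 works. Conversely, if delta > 1/300, then x = -5 + 1/300 satisfies |x - (-5)| = 1/300 < delta but |f(x) - f(-5)| = 3 * 1/300 = 1/100, which is not < 1/100; so no larger delta works.
Hence the largest such delta is 1/300.

1/300


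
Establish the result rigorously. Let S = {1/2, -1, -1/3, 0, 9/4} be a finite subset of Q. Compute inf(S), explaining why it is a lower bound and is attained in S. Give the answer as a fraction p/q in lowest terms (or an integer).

S is finite, so inf(S) = min(S).
Sorted increasing:
-1, -1/3, 0, 1/2, 9/4
The extremum is -1.
For every x in S, x >= -1. And -1 is in S, so it is attained.
Therefore inf(S) = -1.

-1


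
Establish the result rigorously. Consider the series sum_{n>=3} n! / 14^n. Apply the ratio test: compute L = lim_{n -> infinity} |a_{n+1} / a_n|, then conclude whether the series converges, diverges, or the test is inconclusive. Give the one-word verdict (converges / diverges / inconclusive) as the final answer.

Let a_n denote the general term. Form the ratio a_{n+1}/a_n and simplify:
a_{n+1}/a_n = n/14 + 1/14
Take the limit as n -> infinity: L = infinity.
Since L = infinity > 1 (or L = infinity), the ratio test implies the series diverges.

diverges


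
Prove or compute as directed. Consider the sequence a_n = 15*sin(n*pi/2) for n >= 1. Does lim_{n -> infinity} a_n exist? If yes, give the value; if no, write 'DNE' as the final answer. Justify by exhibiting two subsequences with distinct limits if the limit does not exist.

Examine the behaviour of a_n along subsequences.
a_{4k+1} = 15*sin(pi/2 + 2k*pi) = 15 -> 15. a_{4k+3} = 15*sin(3pi/2 + 2k*pi) = -15 -> -15.
Since these two subsequential limits are 15 and -15, distinct, the full sequence cannot converge (a convergent sequence has all subsequences tending to the same limit). So lim a_n does not exist.

DNE


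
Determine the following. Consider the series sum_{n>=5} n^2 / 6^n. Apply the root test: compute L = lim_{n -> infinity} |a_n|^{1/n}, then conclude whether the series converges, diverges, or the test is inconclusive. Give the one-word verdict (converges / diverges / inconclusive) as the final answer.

Let a_n denote the general term. Form |a_n|^(1/n) and simplify:
|a_n|^(1/n) = n^(2/n)/6
Take the limit as n -> infinity: L = 1/6.
Since L = 1/6 < 1, the root test implies convergence.

converges


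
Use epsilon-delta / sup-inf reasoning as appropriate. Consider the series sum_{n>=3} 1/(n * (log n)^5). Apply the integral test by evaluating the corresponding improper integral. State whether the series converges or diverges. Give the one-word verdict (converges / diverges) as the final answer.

Let f(x) = 1/(x*log(x)^5). Then f is positive, continuous, and decreasing on [3, infinity), so the integral test applies.
Compute the improper integral int_{3}^infinity f(x) dx:
  antiderivative F(x) = -1/(4*log(x)^4).
  F(x) -> 0 as x -> infinity.  int = 0 - F(3) = 1/(4*log(3)^4) < infinity. By the integral test, the series converges.

converges


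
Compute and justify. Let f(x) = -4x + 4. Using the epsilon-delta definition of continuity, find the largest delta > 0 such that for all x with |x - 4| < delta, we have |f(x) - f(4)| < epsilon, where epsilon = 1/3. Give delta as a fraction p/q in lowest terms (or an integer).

We compute f(4) = -4*(4) + 4 = -12.
|f(x) - f(4)| = |-4x + 4 - (-12)| = |-4(x - 4)| = 4|x - 4|.
We need 4|x - 4| < 1/3, i.e. |x - 4| < 1/3 / 4 = 1/12.
So any delta <= 1/12 works. Conversely, if delta > 1/12, then x = 4 + 1/12 satisfies |x - 4| = 1/12 < delta but |f(x) - f(4)| = 4 * 1/12 = 1/3, which is not < 1/3; so no larger delta works.
Hence the largest such delta is 1/12.

1/12


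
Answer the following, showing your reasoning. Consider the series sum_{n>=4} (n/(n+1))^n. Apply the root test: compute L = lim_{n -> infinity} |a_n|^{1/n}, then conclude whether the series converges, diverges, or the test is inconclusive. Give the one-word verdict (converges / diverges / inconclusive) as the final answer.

Let a_n denote the general term. Form |a_n|^(1/n) and simplify:
|a_n|^(1/n) = n/(n + 1)
Take the limit as n -> infinity: L = 1.
Since L = 1, the root test is inconclusive. (In fact a_n = (n/(n+1))^n -> e^(-1) != 0, so the nth-term test shows divergence; but the root test itself gives no conclusion.)

inconclusive


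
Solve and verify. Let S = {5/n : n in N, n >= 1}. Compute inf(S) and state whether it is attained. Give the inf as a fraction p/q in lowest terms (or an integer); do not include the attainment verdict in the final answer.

Analysis:
- Values: 5, 5/2, 5/3, 5/4, ... strictly decreasing.
- The maximum is 5 (n=1); sup = 5 (attained).
- The set is bounded below by 0; 5/n -> 0 so 0 is the greatest lower bound.
- 0 is not in the set, so inf = 0 is not attained.
Conclusion: inf(S) = 0, not attained in S.

0


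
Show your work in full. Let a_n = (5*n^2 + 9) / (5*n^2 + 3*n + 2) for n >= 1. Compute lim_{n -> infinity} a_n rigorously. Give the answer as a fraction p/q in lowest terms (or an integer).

Divide numerator and denominator by n^2, the highest power:
numerator / n^2 = 5 + 9/n^2
denominator / n^2 = 5 + 3/n + 2/n^2
As n -> infinity, all terms of the form c/n^k (k >= 1) tend to 0.
So numerator / n^2 -> 5 and denominator / n^2 -> 5.
Therefore lim a_n = 1.

1


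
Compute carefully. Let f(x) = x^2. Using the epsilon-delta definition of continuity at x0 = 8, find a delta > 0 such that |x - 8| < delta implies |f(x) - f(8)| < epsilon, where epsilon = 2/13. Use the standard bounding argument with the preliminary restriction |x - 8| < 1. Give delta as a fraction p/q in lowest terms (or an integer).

Factor: |x^2 - (8)^2| = |x - 8| * |x + 8|.
Impose |x - 8| < 1 first. Then |x + 8| = |(x - 8) + 2*(8)| <= |x - 8| + 2*|8| < 1 + 16 = 17.
So |x^2 - (8)^2| < delta * 17.
We need delta * 17 <= 2/13, i.e. delta <= 2/13/17 = 2/221.
Since 2/221 < 1, this is tighter than 1; take delta = 2/221.
So delta = 2/221 works.

2/221


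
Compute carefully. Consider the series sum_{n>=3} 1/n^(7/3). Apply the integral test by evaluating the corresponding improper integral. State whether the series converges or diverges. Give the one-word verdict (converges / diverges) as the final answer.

Let f(x) = x^(-7/3). Then f is positive, continuous, and decreasing on [3, infinity), so the integral test applies.
Compute the improper integral int_{3}^infinity f(x) dx:
  antiderivative F(x) = -3/(4*x^(4/3)).
  As x -> infinity, F(x) -> 0 (since p = 7/3 > 1).
  So int = F(infinity) - F(3) = 0 - (-3^(2/3)/12) = 3^(2/3)/12.
  Finite, so by the integral test, the series converges.

converges


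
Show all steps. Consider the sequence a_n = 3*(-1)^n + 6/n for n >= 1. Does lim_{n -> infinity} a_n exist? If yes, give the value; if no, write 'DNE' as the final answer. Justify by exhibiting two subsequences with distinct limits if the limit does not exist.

Examine the behaviour of a_n along subsequences.
a_{2k} = 3 + 6/(2k) -> 3. a_{2k+1} = -3 + 6/(2k+1) -> -3.
Since these two subsequential limits are 3 and -3, distinct, the full sequence cannot converge (a convergent sequence has all subsequences tending to the same limit). So lim a_n does not exist.

DNE


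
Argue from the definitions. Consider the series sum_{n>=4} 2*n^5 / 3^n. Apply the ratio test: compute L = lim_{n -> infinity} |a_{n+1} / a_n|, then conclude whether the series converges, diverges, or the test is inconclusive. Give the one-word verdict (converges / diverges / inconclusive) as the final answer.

Let a_n denote the general term. Form the ratio a_{n+1}/a_n and simplify:
a_{n+1}/a_n = (n + 1)^5/(3*n^5)
Take the limit as n -> infinity: L = 1/3.
Since L = 1/3 < 1, the ratio test implies the series converges.

converges


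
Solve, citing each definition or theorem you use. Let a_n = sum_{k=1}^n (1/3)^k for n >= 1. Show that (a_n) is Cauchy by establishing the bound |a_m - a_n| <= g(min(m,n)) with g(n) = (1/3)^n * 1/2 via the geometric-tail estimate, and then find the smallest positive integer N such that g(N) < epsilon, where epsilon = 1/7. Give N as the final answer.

For m > n >= 1: |a_m - a_n| = sum_{k=n+1}^m (1/3)^k < sum_{k=n+1}^infinity (1/3)^k = (1/3)^(n+1) / (1 - 1/3) = (1/3)^n * (1/3) * (3/2) = (1/3)^n * 1/2.
So g(n) = (1/3)^n / 2. Since g(n) -> 0, (a_n) is Cauchy.
Now solve g(N) < 1/7: (1/3)^N / 2 < 1/7 <=> 3^N > 1 / (2 * 1/7) = 7/2.
Check powers of 3: 3^1 = 3 <= 7/2, 3^2 = 9 > 7/2.
So the smallest such N is 2. Check: g(2) = 1/(2 * 9) = 1/18 < 1/7.

2


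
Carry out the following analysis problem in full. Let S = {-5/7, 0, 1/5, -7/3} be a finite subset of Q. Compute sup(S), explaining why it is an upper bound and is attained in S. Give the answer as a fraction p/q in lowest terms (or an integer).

S is finite, so sup(S) = max(S).
Sorted decreasing:
1/5, 0, -5/7, -7/3
The extremum is 1/5.
For every x in S, x <= 1/5. And 1/5 is in S, so it is attained.
Therefore sup(S) = 1/5.

1/5


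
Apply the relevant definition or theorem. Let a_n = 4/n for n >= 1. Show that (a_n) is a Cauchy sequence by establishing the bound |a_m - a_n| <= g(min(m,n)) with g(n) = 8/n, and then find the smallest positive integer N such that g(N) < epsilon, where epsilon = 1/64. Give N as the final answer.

For any m, n >= 1, by the triangle inequality:
|a_m - a_n| = |4/m - 4/n| <= 4*1/m + 4*1/n <= 8/min(m,n).
So g(n) = 8/n bounds the Cauchy difference. Since g(n) -> 0, (a_n) is Cauchy.
Now solve g(N) < 1/64: 8/N < 1/64 <=> N > 8 / (1/64) = 512.
The smallest integer strictly greater than 512 is N = 513.
Check: g(513) = 8/513 = 8/513 < 1/64; g(512) = 1/64 >= 1/64. So N = 513.

513


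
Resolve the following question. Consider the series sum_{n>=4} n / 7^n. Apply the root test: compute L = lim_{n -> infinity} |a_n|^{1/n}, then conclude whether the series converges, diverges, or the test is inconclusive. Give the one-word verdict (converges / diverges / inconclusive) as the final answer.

Let a_n denote the general term. Form |a_n|^(1/n) and simplify:
|a_n|^(1/n) = n^(1/n)/7
Take the limit as n -> infinity: L = 1/7.
Since L = 1/7 < 1, the root test implies convergence.

converges


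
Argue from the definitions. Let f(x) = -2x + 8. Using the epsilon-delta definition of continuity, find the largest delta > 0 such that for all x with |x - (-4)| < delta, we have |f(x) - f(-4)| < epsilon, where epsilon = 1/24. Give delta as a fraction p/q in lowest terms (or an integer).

We compute f(-4) = -2*(-4) + 8 = 16.
|f(x) - f(-4)| = |-2x + 8 - (16)| = |-2(x - (-4))| = 2|x - (-4)|.
We need 2|x - (-4)| < 1/24, i.e. |x - (-4)| < 1/24 / 2 = 1/48.
So any delta <= 1/48 works. Conversely, if delta > 1/48, then x = -4 + 1/48 satisfies |x - (-4)| = 1/48 < delta but |f(x) - f(-4)| = 2 * 1/48 = 1/24, which is not < 1/24; so no larger delta works.
Hence the largest such delta is 1/48.

1/48


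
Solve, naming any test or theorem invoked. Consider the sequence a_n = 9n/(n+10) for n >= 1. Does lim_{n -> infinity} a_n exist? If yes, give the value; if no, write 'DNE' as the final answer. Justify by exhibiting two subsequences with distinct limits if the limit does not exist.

Examine the behaviour of a_n along subsequences.
Even-n subsequence a_{2k} = 9(2k)/(2k+10) -> 9. Odd-n subsequence a_{2k+1} = 9(2k+1)/(2k+11) -> 9. Both tend to 9, which suggests the limit is 9; verify directly.
|a_n - 9| = |9n - 9(n+10)| / (n+10) = 90/(n+10) < 90/n for every n >= 1.
Given epsilon > 0, choose a positive integer N > 90/epsilon. Then for all n >= N, |a_n - 9| < 90/n <= 90/N < epsilon.
So by the definition of the limit, lim a_n exists and equals 9.

9


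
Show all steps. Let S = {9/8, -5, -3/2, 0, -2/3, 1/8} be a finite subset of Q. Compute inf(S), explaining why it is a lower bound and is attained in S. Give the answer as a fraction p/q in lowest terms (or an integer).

S is finite, so inf(S) = min(S).
Sorted increasing:
-5, -3/2, -2/3, 0, 1/8, 9/8
The extremum is -5.
For every x in S, x >= -5. And -5 is in S, so it is attained.
Therefore inf(S) = -5.

-5


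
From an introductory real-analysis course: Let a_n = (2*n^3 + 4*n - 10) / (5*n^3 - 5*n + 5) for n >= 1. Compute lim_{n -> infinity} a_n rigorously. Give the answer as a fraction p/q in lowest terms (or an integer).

Divide numerator and denominator by n^3, the highest power:
numerator / n^3 = 2 + 4/n^2 - 10/n^3
denominator / n^3 = 5 - 5/n^2 + 5/n^3
As n -> infinity, all terms of the form c/n^k (k >= 1) tend to 0.
So numerator / n^3 -> 2 and denominator / n^3 -> 5.
Therefore lim a_n = 2/5.

2/5


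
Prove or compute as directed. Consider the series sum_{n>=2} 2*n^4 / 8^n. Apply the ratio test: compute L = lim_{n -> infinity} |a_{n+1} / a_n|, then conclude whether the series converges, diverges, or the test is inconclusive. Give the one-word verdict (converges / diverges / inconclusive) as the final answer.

Let a_n denote the general term. Form the ratio a_{n+1}/a_n and simplify:
a_{n+1}/a_n = (n + 1)^4/(8*n^4)
Take the limit as n -> infinity: L = 1/8.
Since L = 1/8 < 1, the ratio test implies the series converges.

converges


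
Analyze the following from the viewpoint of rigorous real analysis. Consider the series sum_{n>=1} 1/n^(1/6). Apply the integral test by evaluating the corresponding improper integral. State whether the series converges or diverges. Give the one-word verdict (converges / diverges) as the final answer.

Let f(x) = x^(-1/6). Then f is positive, continuous, and decreasing on [1, infinity), so the integral test applies.
Compute the improper integral int_{1}^infinity f(x) dx:
  antiderivative F(x) = 6*x^(5/6)/5.
  As x -> infinity, F(x) -> infinity (since p = 1/6 < 1).
  So the integral diverges. By the integral test, the series diverges.

diverges


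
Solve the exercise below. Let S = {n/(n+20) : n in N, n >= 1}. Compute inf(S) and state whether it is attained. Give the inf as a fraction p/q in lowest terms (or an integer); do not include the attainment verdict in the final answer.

Analysis:
- Values: 1/21, 1/11, 3/23, 1/6, ... strictly increasing.
- Minimum is 1/21 (n=1); inf = 1/21 (attained).
- n/(n+20) = 1 - 20/(n+20) -> 1 from below as n -> infinity, and never equals 1.
- So sup = 1 (not attained).
Conclusion: inf(S) = 1/21, attained in S.

1/21


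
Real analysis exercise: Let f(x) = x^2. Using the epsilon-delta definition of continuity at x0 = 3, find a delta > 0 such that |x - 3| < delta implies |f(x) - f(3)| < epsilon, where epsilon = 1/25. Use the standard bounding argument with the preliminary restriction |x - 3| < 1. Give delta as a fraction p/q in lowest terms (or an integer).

Factor: |x^2 - (3)^2| = |x - 3| * |x + 3|.
Impose |x - 3| < 1 first. Then |x + 3| = |(x - 3) + 2*(3)| <= |x - 3| + 2*|3| < 1 + 6 = 7.
So |x^2 - (3)^2| < delta * 7.
We need delta * 7 <= 1/25, i.e. delta <= 1/25/7 = 1/175.
Since 1/175 < 1, this is tighter than 1; take delta = 1/175.
So delta = 1/175 works.

1/175


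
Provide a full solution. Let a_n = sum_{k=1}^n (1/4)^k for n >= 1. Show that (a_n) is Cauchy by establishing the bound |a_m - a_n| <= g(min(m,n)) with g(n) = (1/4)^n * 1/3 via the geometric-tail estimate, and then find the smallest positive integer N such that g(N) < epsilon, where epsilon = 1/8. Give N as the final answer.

For m > n >= 1: |a_m - a_n| = sum_{k=n+1}^m (1/4)^k < sum_{k=n+1}^infinity (1/4)^k = (1/4)^(n+1) / (1 - 1/4) = (1/4)^n * (1/4) * (4/3) = (1/4)^n * 1/3.
So g(n) = (1/4)^n / 3. Since g(n) -> 0, (a_n) is Cauchy.
Now solve g(N) < 1/8: (1/4)^N / 3 < 1/8 <=> 4^N > 1 / (3 * 1/8) = 8/3.
Check powers of 4: 4^0 = 1 <= 8/3, 4^1 = 4 > 8/3.
So the smallest such N is 1. Check: g(1) = 1/(3 * 4) = 1/12 < 1/8.

1


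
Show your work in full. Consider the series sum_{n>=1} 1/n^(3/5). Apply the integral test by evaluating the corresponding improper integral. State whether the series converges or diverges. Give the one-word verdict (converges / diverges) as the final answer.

Let f(x) = x^(-3/5). Then f is positive, continuous, and decreasing on [1, infinity), so the integral test applies.
Compute the improper integral int_{1}^infinity f(x) dx:
  antiderivative F(x) = 5*x^(2/5)/2.
  As x -> infinity, F(x) -> infinity (since p = 3/5 < 1).
  So the integral diverges. By the integral test, the series diverges.

diverges


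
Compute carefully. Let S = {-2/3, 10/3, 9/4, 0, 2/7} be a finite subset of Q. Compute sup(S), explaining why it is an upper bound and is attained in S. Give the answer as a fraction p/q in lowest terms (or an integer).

S is finite, so sup(S) = max(S).
Sorted decreasing:
10/3, 9/4, 2/7, 0, -2/3
The extremum is 10/3.
For every x in S, x <= 10/3. And 10/3 is in S, so it is attained.
Therefore sup(S) = 10/3.

10/3


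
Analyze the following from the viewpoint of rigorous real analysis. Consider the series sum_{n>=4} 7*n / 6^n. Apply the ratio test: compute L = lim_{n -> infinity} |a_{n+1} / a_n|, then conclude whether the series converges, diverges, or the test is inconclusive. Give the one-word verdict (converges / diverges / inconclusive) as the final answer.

Let a_n denote the general term. Form the ratio a_{n+1}/a_n and simplify:
a_{n+1}/a_n = (n + 1)/(6*n)
Take the limit as n -> infinity: L = 1/6.
Since L = 1/6 < 1, the ratio test implies the series converges.

converges


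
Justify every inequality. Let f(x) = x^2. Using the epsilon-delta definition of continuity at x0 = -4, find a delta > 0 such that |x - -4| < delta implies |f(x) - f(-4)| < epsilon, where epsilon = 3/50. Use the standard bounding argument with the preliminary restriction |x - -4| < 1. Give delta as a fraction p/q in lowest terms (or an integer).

Factor: |x^2 - (-4)^2| = |x - -4| * |x + -4|.
Impose |x - -4| < 1 first. Then |x + -4| = |(x - -4) + 2*(-4)| <= |x - -4| + 2*|-4| < 1 + 8 = 9.
So |x^2 - (-4)^2| < delta * 9.
We need delta * 9 <= 3/50, i.e. delta <= 3/50/9 = 1/150.
Since 1/150 < 1, this is tighter than 1; take delta = 1/150.
So delta = 1/150 works.

1/150


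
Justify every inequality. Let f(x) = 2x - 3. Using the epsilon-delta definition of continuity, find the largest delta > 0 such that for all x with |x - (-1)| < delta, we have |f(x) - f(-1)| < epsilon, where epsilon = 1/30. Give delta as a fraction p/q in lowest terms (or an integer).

We compute f(-1) = 2*(-1) - 3 = -5.
|f(x) - f(-1)| = |2x - 3 - (-5)| = |2(x - (-1))| = 2|x - (-1)|.
We need 2|x - (-1)| < 1/30, i.e. |x - (-1)| < 1/30 / 2 = 1/60.
So any delta <= 1/60 works. Conversely, if delta > 1/60, then x = -1 + 1/60 satisfies |x - (-1)| = 1/60 < delta but |f(x) - f(-1)| = 2 * 1/60 = 1/30, which is not < 1/30; so no larger delta works.
Hence the largest such delta is 1/60.

1/60


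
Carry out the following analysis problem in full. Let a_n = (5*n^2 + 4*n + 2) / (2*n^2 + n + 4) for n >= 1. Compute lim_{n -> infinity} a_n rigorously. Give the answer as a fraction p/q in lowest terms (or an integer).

Divide numerator and denominator by n^2, the highest power:
numerator / n^2 = 5 + 4/n + 2/n^2
denominator / n^2 = 2 + 1/n + 4/n^2
As n -> infinity, all terms of the form c/n^k (k >= 1) tend to 0.
So numerator / n^2 -> 5 and denominator / n^2 -> 2.
Therefore lim a_n = 5/2.

5/2


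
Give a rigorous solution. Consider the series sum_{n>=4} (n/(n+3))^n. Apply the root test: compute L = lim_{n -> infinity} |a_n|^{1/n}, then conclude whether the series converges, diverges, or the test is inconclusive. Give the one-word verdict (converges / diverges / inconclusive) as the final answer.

Let a_n denote the general term. Form |a_n|^(1/n) and simplify:
|a_n|^(1/n) = n/(n + 3)
Take the limit as n -> infinity: L = 1.
Since L = 1, the root test is inconclusive. (In fact a_n = (n/(n+3))^n -> e^(-3) != 0, so the nth-term test shows divergence; but the root test itself gives no conclusion.)

inconclusive


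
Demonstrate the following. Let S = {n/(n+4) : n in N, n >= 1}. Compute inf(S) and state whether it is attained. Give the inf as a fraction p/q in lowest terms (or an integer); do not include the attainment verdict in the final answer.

Analysis:
- Values: 1/5, 1/3, 3/7, 1/2, ... strictly increasing.
- Minimum is 1/5 (n=1); inf = 1/5 (attained).
- n/(n+4) = 1 - 4/(n+4) -> 1 from below as n -> infinity, and never equals 1.
- So sup = 1 (not attained).
Conclusion: inf(S) = 1/5, attained in S.

1/5


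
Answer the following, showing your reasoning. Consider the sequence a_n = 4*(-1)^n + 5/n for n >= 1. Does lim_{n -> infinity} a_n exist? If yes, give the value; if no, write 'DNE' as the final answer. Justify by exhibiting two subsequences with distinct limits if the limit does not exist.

Examine the behaviour of a_n along subsequences.
a_{2k} = 4 + 5/(2k) -> 4. a_{2k+1} = -4 + 5/(2k+1) -> -4.
Since these two subsequential limits are 4 and -4, distinct, the full sequence cannot converge (a convergent sequence has all subsequences tending to the same limit). So lim a_n does not exist.

DNE


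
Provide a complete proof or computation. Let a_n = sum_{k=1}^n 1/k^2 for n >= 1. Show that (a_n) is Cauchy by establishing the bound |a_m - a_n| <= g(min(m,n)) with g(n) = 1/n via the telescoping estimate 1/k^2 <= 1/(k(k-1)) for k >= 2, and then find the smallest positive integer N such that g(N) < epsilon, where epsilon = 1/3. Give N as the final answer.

For m > n >= 1: |a_m - a_n| = sum_{k=n+1}^m 1/k^2.
Use 1/k^2 <= 1/(k(k-1)) = 1/(k-1) - 1/k for k >= 2:
sum_{k=n+1}^m 1/k^2 <= sum_{k=n+1}^m (1/(k-1) - 1/k) = 1/n - 1/m <= 1/n.
By symmetry the same bound holds with n,m swapped, so |a_m - a_n| <= 1/min(m,n) = g(min(m,n)). Since g(n) -> 0, (a_n) is Cauchy.
Now solve g(N) < 1/3: 1/N < 1/3 <=> N > 1/(1/3) = 3.
The smallest integer strictly greater than 3 is N = 4.
Check: g(4) = 1/4 < 1/3; g(3) = 1/3 >= 1/3. So N = 4.

4


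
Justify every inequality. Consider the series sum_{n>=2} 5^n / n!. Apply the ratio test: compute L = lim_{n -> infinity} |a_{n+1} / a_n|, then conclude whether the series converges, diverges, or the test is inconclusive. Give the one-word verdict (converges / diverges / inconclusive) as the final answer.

Let a_n denote the general term. Form the ratio a_{n+1}/a_n and simplify:
a_{n+1}/a_n = 5/(n + 1)
Take the limit as n -> infinity: L = 0.
Since L = 0 < 1, the ratio test implies the series converges.

converges


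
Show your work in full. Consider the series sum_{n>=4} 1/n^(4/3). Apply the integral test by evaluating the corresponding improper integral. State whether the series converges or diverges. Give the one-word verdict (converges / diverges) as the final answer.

Let f(x) = x^(-4/3). Then f is positive, continuous, and decreasing on [4, infinity), so the integral test applies.
Compute the improper integral int_{4}^infinity f(x) dx:
  antiderivative F(x) = -3/x^(1/3).
  As x -> infinity, F(x) -> 0 (since p = 4/3 > 1).
  So int = F(infinity) - F(4) = 0 - (-3*2^(1/3)/2) = 3*2^(1/3)/2.
  Finite, so by the integral test, the series converges.

converges


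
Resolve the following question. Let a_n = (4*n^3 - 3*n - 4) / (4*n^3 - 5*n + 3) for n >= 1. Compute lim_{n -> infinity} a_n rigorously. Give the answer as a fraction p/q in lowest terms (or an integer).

Divide numerator and denominator by n^3, the highest power:
numerator / n^3 = 4 - 3/n^2 - 4/n^3
denominator / n^3 = 4 - 5/n^2 + 3/n^3
As n -> infinity, all terms of the form c/n^k (k >= 1) tend to 0.
So numerator / n^3 -> 4 and denominator / n^3 -> 4.
Therefore lim a_n = 1.

1


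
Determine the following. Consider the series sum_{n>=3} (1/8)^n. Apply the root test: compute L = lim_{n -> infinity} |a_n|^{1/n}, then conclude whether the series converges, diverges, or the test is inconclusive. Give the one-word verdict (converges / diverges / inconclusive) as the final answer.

Let a_n denote the general term. Form |a_n|^(1/n) and simplify:
|a_n|^(1/n) = 1/8
Take the limit as n -> infinity: L = 1/8.
Since L = 1/8 < 1, the root test implies convergence.

converges


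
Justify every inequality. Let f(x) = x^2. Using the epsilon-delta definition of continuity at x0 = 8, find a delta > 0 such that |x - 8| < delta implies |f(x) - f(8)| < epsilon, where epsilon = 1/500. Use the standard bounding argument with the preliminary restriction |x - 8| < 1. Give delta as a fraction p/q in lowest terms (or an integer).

Factor: |x^2 - (8)^2| = |x - 8| * |x + 8|.
Impose |x - 8| < 1 first. Then |x + 8| = |(x - 8) + 2*(8)| <= |x - 8| + 2*|8| < 1 + 16 = 17.
So |x^2 - (8)^2| < delta * 17.
We need delta * 17 <= 1/500, i.e. delta <= 1/500/17 = 1/8500.
Since 1/8500 < 1, this is tighter than 1; take delta = 1/8500.
So delta = 1/8500 works.

1/8500


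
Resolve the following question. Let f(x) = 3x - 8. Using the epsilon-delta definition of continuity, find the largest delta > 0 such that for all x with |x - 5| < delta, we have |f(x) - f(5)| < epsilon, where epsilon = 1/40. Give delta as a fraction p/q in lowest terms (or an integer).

We compute f(5) = 3*(5) - 8 = 7.
|f(x) - f(5)| = |3x - 8 - (7)| = |3(x - 5)| = 3|x - 5|.
We need 3|x - 5| < 1/40, i.e. |x - 5| < 1/40 / 3 = 1/120.
So any delta <= 1/120 works. Conversely, if delta > 1/120, then x = 5 + 1/120 satisfies |x - 5| = 1/120 < delta but |f(x) - f(5)| = 3 * 1/120 = 1/40, which is not < 1/40; so no larger delta works.
Hence the largest such delta is 1/120.

1/120


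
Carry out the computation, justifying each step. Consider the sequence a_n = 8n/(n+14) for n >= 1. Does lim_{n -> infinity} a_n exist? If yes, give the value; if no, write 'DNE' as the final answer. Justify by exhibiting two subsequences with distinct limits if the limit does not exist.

Examine the behaviour of a_n along subsequences.
Even-n subsequence a_{2k} = 8(2k)/(2k+14) -> 8. Odd-n subsequence a_{2k+1} = 8(2k+1)/(2k+15) -> 8. Both tend to 8, which suggests the limit is 8; verify directly.
|a_n - 8| = |8n - 8(n+14)| / (n+14) = 112/(n+14) < 112/n for every n >= 1.
Given epsilon > 0, choose a positive integer N > 112/epsilon. Then for all n >= N, |a_n - 8| < 112/n <= 112/N < epsilon.
So by the definition of the limit, lim a_n exists and equals 8.

8


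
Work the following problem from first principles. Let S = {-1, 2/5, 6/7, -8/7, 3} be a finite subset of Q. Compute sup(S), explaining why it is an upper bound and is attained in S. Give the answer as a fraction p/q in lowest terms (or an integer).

S is finite, so sup(S) = max(S).
Sorted decreasing:
3, 6/7, 2/5, -1, -8/7
The extremum is 3.
For every x in S, x <= 3. And 3 is in S, so it is attained.
Therefore sup(S) = 3.

3


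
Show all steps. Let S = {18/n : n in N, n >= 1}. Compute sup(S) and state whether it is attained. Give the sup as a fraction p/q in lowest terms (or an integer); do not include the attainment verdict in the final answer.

Analysis:
- Values: 18, 9, 6, 9/2, ... strictly decreasing.
- The maximum is 18 (n=1); sup = 18 (attained).
- The set is bounded below by 0; 18/n -> 0 so 0 is the greatest lower bound.
- 0 is not in the set, so inf = 0 is not attained.
Conclusion: sup(S) = 18, attained in S.

18


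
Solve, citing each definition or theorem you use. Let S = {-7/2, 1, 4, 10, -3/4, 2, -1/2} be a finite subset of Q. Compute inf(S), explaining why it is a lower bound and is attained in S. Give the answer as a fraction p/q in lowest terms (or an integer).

S is finite, so inf(S) = min(S).
Sorted increasing:
-7/2, -3/4, -1/2, 1, 2, 4, 10
The extremum is -7/2.
For every x in S, x >= -7/2. And -7/2 is in S, so it is attained.
Therefore inf(S) = -7/2.

-7/2


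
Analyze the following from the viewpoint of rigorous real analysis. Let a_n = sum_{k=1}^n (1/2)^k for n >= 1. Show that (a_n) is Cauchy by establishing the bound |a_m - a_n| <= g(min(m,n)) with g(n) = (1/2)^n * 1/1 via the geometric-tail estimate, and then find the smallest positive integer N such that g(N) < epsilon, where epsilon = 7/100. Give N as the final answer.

For m > n >= 1: |a_m - a_n| = sum_{k=n+1}^m (1/2)^k < sum_{k=n+1}^infinity (1/2)^k = (1/2)^(n+1) / (1 - 1/2) = (1/2)^n * (1/2) * (2/1) = (1/2)^n * 1/1.
So g(n) = (1/2)^n / 1. Since g(n) -> 0, (a_n) is Cauchy.
Now solve g(N) < 7/100: (1/2)^N / 1 < 7/100 <=> 2^N > 1 / (1 * 7/100) = 100/7.
Check powers of 2: 2^3 = 8 <= 100/7, 2^4 = 16 > 100/7.
So the smallest such N is 4. Check: g(4) = 1/(1 * 16) = 1/16 < 7/100.

4


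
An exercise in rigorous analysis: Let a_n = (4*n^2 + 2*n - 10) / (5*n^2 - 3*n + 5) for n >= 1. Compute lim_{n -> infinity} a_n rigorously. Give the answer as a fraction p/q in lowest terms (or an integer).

Divide numerator and denominator by n^2, the highest power:
numerator / n^2 = 4 + 2/n - 10/n^2
denominator / n^2 = 5 - 3/n + 5/n^2
As n -> infinity, all terms of the form c/n^k (k >= 1) tend to 0.
So numerator / n^2 -> 4 and denominator / n^2 -> 5.
Therefore lim a_n = 4/5.

4/5


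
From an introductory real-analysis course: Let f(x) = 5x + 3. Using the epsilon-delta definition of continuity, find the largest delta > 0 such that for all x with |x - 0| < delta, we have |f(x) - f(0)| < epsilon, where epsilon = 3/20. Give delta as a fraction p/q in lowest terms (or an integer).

We compute f(0) = 5*(0) + 3 = 3.
|f(x) - f(0)| = |5x + 3 - (3)| = |5(x - 0)| = 5|x - 0|.
We need 5|x - 0| < 3/20, i.e. |x - 0| < 3/20 / 5 = 3/100.
So any delta <= 3/100 works. Conversely, if delta > 3/100, then x = 0 + 3/100 satisfies |x - 0| = 3/100 < delta but |f(x) - f(0)| = 5 * 3/100 = 3/20, which is not < 3/20; so no larger delta works.
Hence the largest such delta is 3/100.

3/100


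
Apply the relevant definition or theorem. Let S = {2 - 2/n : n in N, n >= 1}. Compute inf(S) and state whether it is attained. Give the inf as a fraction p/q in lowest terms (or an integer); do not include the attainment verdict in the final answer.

Analysis:
- Values: 0, 1, 4/3, 3/2, ... strictly increasing.
- Minimum is 0 (n=1); inf = 0 (attained).
- 2 - 2/n -> 2 from below; sup = 2, not attained.
Conclusion: inf(S) = 0, attained in S.

0


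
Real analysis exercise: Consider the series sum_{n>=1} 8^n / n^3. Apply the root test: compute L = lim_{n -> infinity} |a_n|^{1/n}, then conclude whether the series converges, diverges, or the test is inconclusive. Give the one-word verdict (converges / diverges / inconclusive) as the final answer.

Let a_n denote the general term. Form |a_n|^(1/n) and simplify:
|a_n|^(1/n) = 8/n^(3/n)
Take the limit as n -> infinity: L = 8.
Since L = 8 > 1, the root test implies divergence.

diverges


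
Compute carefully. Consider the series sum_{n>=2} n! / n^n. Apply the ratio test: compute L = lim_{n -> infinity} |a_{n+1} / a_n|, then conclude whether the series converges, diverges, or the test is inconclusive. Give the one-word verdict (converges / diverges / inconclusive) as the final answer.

Let a_n denote the general term. Form the ratio a_{n+1}/a_n and simplify:
a_{n+1}/a_n = (n/(n + 1))^n
Take the limit as n -> infinity: L = exp(-1).
Since L = exp(-1) < 1, the ratio test implies the series converges.

converges


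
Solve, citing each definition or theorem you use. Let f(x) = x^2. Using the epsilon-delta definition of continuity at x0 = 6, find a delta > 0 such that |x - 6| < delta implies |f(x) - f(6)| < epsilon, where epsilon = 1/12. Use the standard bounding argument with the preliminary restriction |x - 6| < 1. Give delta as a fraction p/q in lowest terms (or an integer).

Factor: |x^2 - (6)^2| = |x - 6| * |x + 6|.
Impose |x - 6| < 1 first. Then |x + 6| = |(x - 6) + 2*(6)| <= |x - 6| + 2*|6| < 1 + 12 = 13.
So |x^2 - (6)^2| < delta * 13.
We need delta * 13 <= 1/12, i.e. delta <= 1/12/13 = 1/156.
Since 1/156 < 1, this is tighter than 1; take delta = 1/156.
So delta = 1/156 works.

1/156


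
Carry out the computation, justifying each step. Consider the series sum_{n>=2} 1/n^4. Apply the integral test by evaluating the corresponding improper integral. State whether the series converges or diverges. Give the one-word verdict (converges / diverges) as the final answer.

Let f(x) = x^(-4). Then f is positive, continuous, and decreasing on [2, infinity), so the integral test applies.
Compute the improper integral int_{2}^infinity f(x) dx:
  antiderivative F(x) = -1/(3*x^3).
  As x -> infinity, F(x) -> 0 (since p = 4 > 1).
  So int = F(infinity) - F(2) = 0 - (-1/24) = 1/24.
  Finite, so by the integral test, the series converges.

converges


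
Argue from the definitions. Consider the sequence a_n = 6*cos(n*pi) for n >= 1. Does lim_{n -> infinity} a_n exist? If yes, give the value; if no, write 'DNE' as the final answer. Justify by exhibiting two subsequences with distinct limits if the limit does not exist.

Examine the behaviour of a_n along subsequences.
cos(n*pi) = (-1)^n, so a_n = 6*(-1)^n. a_{2k} = 6 -> 6. a_{2k+1} = -6 -> -6.
Since these two subsequential limits are 6 and -6, distinct, the full sequence cannot converge (a convergent sequence has all subsequences tending to the same limit). So lim a_n does not exist.

DNE


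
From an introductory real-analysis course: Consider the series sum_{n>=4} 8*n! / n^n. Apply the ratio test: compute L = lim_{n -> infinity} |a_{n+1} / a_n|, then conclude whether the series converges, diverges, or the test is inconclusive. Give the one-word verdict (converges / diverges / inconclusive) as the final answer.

Let a_n denote the general term. Form the ratio a_{n+1}/a_n and simplify:
a_{n+1}/a_n = (n/(n + 1))^n
Take the limit as n -> infinity: L = exp(-1).
Since L = exp(-1) < 1, the ratio test implies the series converges.

converges


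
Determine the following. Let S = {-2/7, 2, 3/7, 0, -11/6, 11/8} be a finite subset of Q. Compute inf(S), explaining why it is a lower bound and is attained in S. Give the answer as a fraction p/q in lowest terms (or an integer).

S is finite, so inf(S) = min(S).
Sorted increasing:
-11/6, -2/7, 0, 3/7, 11/8, 2
The extremum is -11/6.
For every x in S, x >= -11/6. And -11/6 is in S, so it is attained.
Therefore inf(S) = -11/6.

-11/6


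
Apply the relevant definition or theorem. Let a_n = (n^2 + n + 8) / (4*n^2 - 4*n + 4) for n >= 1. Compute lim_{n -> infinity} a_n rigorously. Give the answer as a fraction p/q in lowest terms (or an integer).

Divide numerator and denominator by n^2, the highest power:
numerator / n^2 = 1 + 1/n + 8/n^2
denominator / n^2 = 4 - 4/n + 4/n^2
As n -> infinity, all terms of the form c/n^k (k >= 1) tend to 0.
So numerator / n^2 -> 1 and denominator / n^2 -> 4.
Therefore lim a_n = 1/4.

1/4


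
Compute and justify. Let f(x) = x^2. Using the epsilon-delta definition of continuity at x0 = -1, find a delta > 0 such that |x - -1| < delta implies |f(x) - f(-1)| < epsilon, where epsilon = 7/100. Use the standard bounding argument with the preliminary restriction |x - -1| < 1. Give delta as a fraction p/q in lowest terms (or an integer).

Factor: |x^2 - (-1)^2| = |x - -1| * |x + -1|.
Impose |x - -1| < 1 first. Then |x + -1| = |(x - -1) + 2*(-1)| <= |x - -1| + 2*|-1| < 1 + 2 = 3.
So |x^2 - (-1)^2| < delta * 3.
We need delta * 3 <= 7/100, i.e. delta <= 7/100/3 = 7/300.
Since 7/300 < 1, this is tighter than 1; take delta = 7/300.
So delta = 7/300 works.

7/300


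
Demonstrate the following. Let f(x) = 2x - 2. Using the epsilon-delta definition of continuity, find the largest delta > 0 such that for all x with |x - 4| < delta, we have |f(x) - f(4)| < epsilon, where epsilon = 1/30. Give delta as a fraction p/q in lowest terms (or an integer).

We compute f(4) = 2*(4) - 2 = 6.
|f(x) - f(4)| = |2x - 2 - (6)| = |2(x - 4)| = 2|x - 4|.
We need 2|x - 4| < 1/30, i.e. |x - 4| < 1/30 / 2 = 1/60.
So any delta <= 1/60 works. Conversely, if delta > 1/60, then x = 4 + 1/60 satisfies |x - 4| = 1/60 < delta but |f(x) - f(4)| = 2 * 1/60 = 1/30, which is not < 1/30; so no larger delta works.
Hence the largest such delta is 1/60.

1/60


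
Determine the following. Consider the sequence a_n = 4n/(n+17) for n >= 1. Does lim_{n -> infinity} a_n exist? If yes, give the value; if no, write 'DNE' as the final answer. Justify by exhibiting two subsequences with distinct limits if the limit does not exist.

Examine the behaviour of a_n along subsequences.
Even-n subsequence a_{2k} = 4(2k)/(2k+17) -> 4. Odd-n subsequence a_{2k+1} = 4(2k+1)/(2k+18) -> 4. Both tend to 4, which suggests the limit is 4; verify directly.
|a_n - 4| = |4n - 4(n+17)| / (n+17) = 68/(n+17) < 68/n for every n >= 1.
Given epsilon > 0, choose a positive integer N > 68/epsilon. Then for all n >= N, |a_n - 4| < 68/n <= 68/N < epsilon.
So by the definition of the limit, lim a_n exists and equals 4.

4


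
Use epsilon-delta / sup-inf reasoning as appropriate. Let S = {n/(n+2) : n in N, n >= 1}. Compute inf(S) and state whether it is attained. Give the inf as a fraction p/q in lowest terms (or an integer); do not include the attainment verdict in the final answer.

Analysis:
- Values: 1/3, 1/2, 3/5, 2/3, ... strictly increasing.
- Minimum is 1/3 (n=1); inf = 1/3 (attained).
- n/(n+2) = 1 - 2/(n+2) -> 1 from below as n -> infinity, and never equals 1.
- So sup = 1 (not attained).
Conclusion: inf(S) = 1/3, attained in S.

1/3


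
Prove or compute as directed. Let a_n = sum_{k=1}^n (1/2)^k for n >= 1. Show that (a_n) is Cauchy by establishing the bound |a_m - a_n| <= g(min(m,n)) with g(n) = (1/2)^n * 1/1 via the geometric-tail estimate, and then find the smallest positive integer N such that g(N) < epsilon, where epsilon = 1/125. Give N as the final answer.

For m > n >= 1: |a_m - a_n| = sum_{k=n+1}^m (1/2)^k < sum_{k=n+1}^infinity (1/2)^k = (1/2)^(n+1) / (1 - 1/2) = (1/2)^n * (1/2) * (2/1) = (1/2)^n * 1/1.
So g(n) = (1/2)^n / 1. Since g(n) -> 0, (a_n) is Cauchy.
Now solve g(N) < 1/125: (1/2)^N / 1 < 1/125 <=> 2^N > 1 / (1 * 1/125) = 125.
Check powers of 2: 2^6 = 64 <= 125, 2^7 = 128 > 125.
So the smallest such N is 7. Check: g(7) = 1/(1 * 128) = 1/128 < 1/125.

7
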